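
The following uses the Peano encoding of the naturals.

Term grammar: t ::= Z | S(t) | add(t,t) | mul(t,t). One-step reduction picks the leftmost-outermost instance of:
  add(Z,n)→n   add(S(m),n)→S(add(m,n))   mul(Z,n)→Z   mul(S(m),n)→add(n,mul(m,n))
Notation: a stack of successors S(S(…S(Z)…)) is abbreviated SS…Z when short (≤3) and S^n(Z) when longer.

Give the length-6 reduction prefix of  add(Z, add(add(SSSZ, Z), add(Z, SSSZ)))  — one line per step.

Answer: after 6 steps: S(S(add(S(add(Z, Z)), add(Z, SSSZ))))

Reduction:
  start: add(Z, add(add(SSSZ, Z), add(Z, SSSZ)))
  [1] add(add(SSSZ, Z), add(Z, SSSZ))
  [2] add(S(add(SSZ, Z)), add(Z, SSSZ))
  [3] S(add(add(SSZ, Z), add(Z, SSSZ)))
  [4] S(add(S(add(SZ, Z)), add(Z, SSSZ)))
  [5] S(S(add(add(SZ, Z), add(Z, SSSZ))))
  [6] S(S(add(S(add(Z, Z)), add(Z, SSSZ))))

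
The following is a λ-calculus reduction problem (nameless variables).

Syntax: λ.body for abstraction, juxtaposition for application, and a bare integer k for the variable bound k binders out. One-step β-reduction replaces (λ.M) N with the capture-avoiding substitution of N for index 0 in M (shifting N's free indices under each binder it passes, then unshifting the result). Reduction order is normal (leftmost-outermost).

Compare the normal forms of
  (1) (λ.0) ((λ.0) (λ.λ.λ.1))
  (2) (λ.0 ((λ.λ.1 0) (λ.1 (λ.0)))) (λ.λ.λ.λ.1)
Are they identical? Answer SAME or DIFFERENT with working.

Term A:
  start: (λ.0) ((λ.0) (λ.λ.λ.1))
  →1  (λ.0) (λ.λ.λ.1)
  →2  λ.λ.λ.1

Term B:
  start: (λ.0 ((λ.λ.1 0) (λ.1 (λ.0)))) (λ.λ.λ.λ.1)
  →1  (λ.λ.λ.λ.1) ((λ.λ.1 0) (λ.(λ.λ.λ.λ.1) (λ.0)))
  →2  λ.λ.λ.1

Answer: SAME — A ⇓ λ.λ.λ.1, B ⇓ λ.λ.λ.1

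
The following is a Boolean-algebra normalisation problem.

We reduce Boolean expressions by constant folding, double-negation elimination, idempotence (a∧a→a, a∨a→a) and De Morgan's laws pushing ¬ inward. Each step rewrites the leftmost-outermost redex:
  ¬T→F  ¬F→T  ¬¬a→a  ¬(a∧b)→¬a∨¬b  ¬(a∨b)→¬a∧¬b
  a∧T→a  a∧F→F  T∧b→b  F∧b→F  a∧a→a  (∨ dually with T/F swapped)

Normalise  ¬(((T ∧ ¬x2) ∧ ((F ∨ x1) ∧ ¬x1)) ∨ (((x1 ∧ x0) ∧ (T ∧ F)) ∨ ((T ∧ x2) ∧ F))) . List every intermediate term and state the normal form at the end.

  start: ¬(((T ∧ ¬x2) ∧ ((F ∨ x1) ∧ ¬x1)) ∨ (((x1 ∧ x0) ∧ (T ∧ F)) ∨ ((T ∧ x2) ∧ F)))
  →1  ¬((T ∧ ¬x2) ∧ ((F ∨ x1) ∧ ¬x1)) ∧ ¬(((x1 ∧ x0) ∧ (T ∧ F)) ∨ ((T ∧ x2) ∧ F))
  →2  (¬(T ∧ ¬x2) ∨ ¬((F ∨ x1) ∧ ¬x1)) ∧ ¬(((x1 ∧ x0) ∧ (T ∧ F)) ∨ ((T ∧ x2) ∧ F))
  →3  ((¬T ∨ ¬¬x2) ∨ ¬((F ∨ x1) ∧ ¬x1)) ∧ ¬(((x1 ∧ x0) ∧ (T ∧ F)) ∨ ((T ∧ x2) ∧ F))
  →4  ((F ∨ ¬¬x2) ∨ ¬((F ∨ x1) ∧ ¬x1)) ∧ ¬(((x1 ∧ x0) ∧ (T ∧ F)) ∨ ((T ∧ x2) ∧ F))
  →5  (¬¬x2 ∨ ¬((F ∨ x1) ∧ ¬x1)) ∧ ¬(((x1 ∧ x0) ∧ (T ∧ F)) ∨ ((T ∧ x2) ∧ F))
  →6  (x2 ∨ ¬((F ∨ x1) ∧ ¬x1)) ∧ ¬(((x1 ∧ x0) ∧ (T ∧ F)) ∨ ((T ∧ x2) ∧ F))
  →7  (x2 ∨ (¬(F ∨ x1) ∨ ¬¬x1)) ∧ ¬(((x1 ∧ x0) ∧ (T ∧ F)) ∨ ((T ∧ x2) ∧ F))
  →8  (x2 ∨ ((¬F ∧ ¬x1) ∨ ¬¬x1)) ∧ ¬(((x1 ∧ x0) ∧ (T ∧ F)) ∨ ((T ∧ x2) ∧ F))
  →9  (x2 ∨ ((T ∧ ¬x1) ∨ ¬¬x1)) ∧ ¬(((x1 ∧ x0) ∧ (T ∧ F)) ∨ ((T ∧ x2) ∧ F))
  →10  (x2 ∨ (¬x1 ∨ ¬¬x1)) ∧ ¬(((x1 ∧ x0) ∧ (T ∧ F)) ∨ ((T ∧ x2) ∧ F))
  →11  (x2 ∨ (¬x1 ∨ x1)) ∧ ¬(((x1 ∧ x0) ∧ (T ∧ F)) ∨ ((T ∧ x2) ∧ F))
  →12  (x2 ∨ (¬x1 ∨ x1)) ∧ (¬((x1 ∧ x0) ∧ (T ∧ F)) ∧ ¬((T ∧ x2) ∧ F))
  →13  (x2 ∨ (¬x1 ∨ x1)) ∧ ((¬(x1 ∧ x0) ∨ ¬(T ∧ F)) ∧ ¬((T ∧ x2) ∧ F))
  →14  (x2 ∨ (¬x1 ∨ x1)) ∧ (((¬x1 ∨ ¬x0) ∨ ¬(T ∧ F)) ∧ ¬((T ∧ x2) ∧ F))
  →15  (x2 ∨ (¬x1 ∨ x1)) ∧ (((¬x1 ∨ ¬x0) ∨ (¬T ∨ ¬F)) ∧ ¬((T ∧ x2) ∧ F))
  →16  (x2 ∨ (¬x1 ∨ x1)) ∧ (((¬x1 ∨ ¬x0) ∨ (F ∨ ¬F)) ∧ ¬((T ∧ x2) ∧ F))
  →17  (x2 ∨ (¬x1 ∨ x1)) ∧ (((¬x1 ∨ ¬x0) ∨ ¬F) ∧ ¬((T ∧ x2) ∧ F))
  →18  (x2 ∨ (¬x1 ∨ x1)) ∧ (((¬x1 ∨ ¬x0) ∨ T) ∧ ¬((T ∧ x2) ∧ F))
  →19  (x2 ∨ (¬x1 ∨ x1)) ∧ (T ∧ ¬((T ∧ x2) ∧ F))
  →20  (x2 ∨ (¬x1 ∨ x1)) ∧ ¬((T ∧ x2) ∧ F)
  →21  (x2 ∨ (¬x1 ∨ x1)) ∧ (¬(T ∧ x2) ∨ ¬F)
  →22  (x2 ∨ (¬x1 ∨ x1)) ∧ ((¬T ∨ ¬x2) ∨ ¬F)
  →23  (x2 ∨ (¬x1 ∨ x1)) ∧ ((F ∨ ¬x2) ∨ ¬F)
  →24  (x2 ∨ (¬x1 ∨ x1)) ∧ (¬x2 ∨ ¬F)
  →25  (x2 ∨ (¬x1 ∨ x1)) ∧ (¬x2 ∨ T)
  →26  (x2 ∨ (¬x1 ∨ x1)) ∧ T
  →27  x2 ∨ (¬x1 ∨ x1)

Answer: normal form = x2 ∨ (¬x1 ∨ x1)  (in 27 steps)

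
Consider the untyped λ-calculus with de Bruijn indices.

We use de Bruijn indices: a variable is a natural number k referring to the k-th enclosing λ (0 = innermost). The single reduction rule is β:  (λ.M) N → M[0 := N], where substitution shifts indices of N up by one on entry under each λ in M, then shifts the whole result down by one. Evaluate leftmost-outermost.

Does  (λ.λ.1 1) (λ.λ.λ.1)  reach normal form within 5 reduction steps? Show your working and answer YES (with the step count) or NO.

Answer: YES — reaches normal form λ.λ.λ.1 in 2 ≤ 5 steps

Derivation:
  start: (λ.λ.1 1) (λ.λ.λ.1)
  [1] λ.(λ.λ.λ.1) (λ.λ.λ.1)
  [2] λ.λ.λ.1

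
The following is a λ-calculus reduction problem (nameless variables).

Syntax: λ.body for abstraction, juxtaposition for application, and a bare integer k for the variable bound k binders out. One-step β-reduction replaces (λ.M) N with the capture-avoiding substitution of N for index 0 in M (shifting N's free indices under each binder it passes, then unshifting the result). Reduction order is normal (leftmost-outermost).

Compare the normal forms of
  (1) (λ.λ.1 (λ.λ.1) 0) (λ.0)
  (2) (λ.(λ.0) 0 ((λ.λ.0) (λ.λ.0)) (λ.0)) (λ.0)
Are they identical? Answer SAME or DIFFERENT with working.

Term A:
  start: (λ.λ.1 (λ.λ.1) 0) (λ.0)
  step 1: λ.(λ.0) (λ.λ.1) 0
  step 2: λ.(λ.λ.1) 0
  step 3: λ.λ.1

Term B:
  start: (λ.(λ.0) 0 ((λ.λ.0) (λ.λ.0)) (λ.0)) (λ.0)
  step 1: (λ.0) (λ.0) ((λ.λ.0) (λ.λ.0)) (λ.0)
  step 2: (λ.0) ((λ.λ.0) (λ.λ.0)) (λ.0)
  step 3: (λ.λ.0) (λ.λ.0) (λ.0)
  step 4: (λ.0) (λ.0)
  step 5: λ.0

Answer: DIFFERENT — A ⇓ λ.λ.1, B ⇓ λ.0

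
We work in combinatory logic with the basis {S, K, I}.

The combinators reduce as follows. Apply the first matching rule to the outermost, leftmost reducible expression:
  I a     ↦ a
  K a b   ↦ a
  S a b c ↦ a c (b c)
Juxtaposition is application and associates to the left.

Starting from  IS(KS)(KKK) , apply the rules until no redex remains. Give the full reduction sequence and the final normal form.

  start: IS(KS)(KKK)
  [1] S(KS)(KKK)
  [2] S(KS)K

Answer: normal form = S(KS)K  (in 2 steps)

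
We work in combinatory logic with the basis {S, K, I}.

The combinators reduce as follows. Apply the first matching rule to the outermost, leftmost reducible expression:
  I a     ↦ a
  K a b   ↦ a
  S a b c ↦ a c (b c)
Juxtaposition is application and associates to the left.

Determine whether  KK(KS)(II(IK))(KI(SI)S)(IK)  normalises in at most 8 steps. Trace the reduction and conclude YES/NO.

Answer: YES — reaches normal form KK in 6 ≤ 8 steps

Derivation:
  start: KK(KS)(II(IK))(KI(SI)S)(IK)
  step 1: K(II(IK))(KI(SI)S)(IK)
  step 2: II(IK)(IK)
  step 3: I(IK)(IK)
  step 4: IK(IK)
  step 5: K(IK)
  step 6: KK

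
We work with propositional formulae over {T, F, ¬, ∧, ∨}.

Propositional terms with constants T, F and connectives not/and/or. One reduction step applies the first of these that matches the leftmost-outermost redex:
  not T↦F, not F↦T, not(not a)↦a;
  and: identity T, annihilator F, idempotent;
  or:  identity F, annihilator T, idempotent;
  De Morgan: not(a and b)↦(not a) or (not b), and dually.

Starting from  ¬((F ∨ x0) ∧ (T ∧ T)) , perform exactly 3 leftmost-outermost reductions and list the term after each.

  start: ¬((F ∨ x0) ∧ (T ∧ T))
  [1] ¬(F ∨ x0) ∨ ¬(T ∧ T)
  [2] (¬F ∧ ¬x0) ∨ ¬(T ∧ T)
  [3] (T ∧ ¬x0) ∨ ¬(T ∧ T)

Answer: after 3 steps: (T ∧ ¬x0) ∨ ¬(T ∧ T)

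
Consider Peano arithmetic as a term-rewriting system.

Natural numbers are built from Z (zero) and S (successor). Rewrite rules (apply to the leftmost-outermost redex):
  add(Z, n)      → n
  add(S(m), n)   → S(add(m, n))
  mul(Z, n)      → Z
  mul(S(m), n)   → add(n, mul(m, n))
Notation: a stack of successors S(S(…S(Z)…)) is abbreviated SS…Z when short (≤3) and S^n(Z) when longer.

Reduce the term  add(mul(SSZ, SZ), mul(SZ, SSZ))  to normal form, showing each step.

  start: add(mul(SSZ, SZ), mul(SZ, SSZ))
  [1] add(add(SZ, mul(SZ, SZ)), mul(SZ, SSZ))
  [2] add(S(add(Z, mul(SZ, SZ))), mul(SZ, SSZ))
  [3] S(add(add(Z, mul(SZ, SZ)), mul(SZ, SSZ)))
  [4] S(add(mul(SZ, SZ), mul(SZ, SSZ)))
  [5] S(add(add(SZ, mul(Z, SZ)), mul(SZ, SSZ)))
  [6] S(add(S(add(Z, mul(Z, SZ))), mul(SZ, SSZ)))
  [7] S(S(add(add(Z, mul(Z, SZ)), mul(SZ, SSZ))))
  [8] S(S(add(mul(Z, SZ), mul(SZ, SSZ))))
  [9] S(S(add(Z, mul(SZ, SSZ))))
  [10] S(S(mul(SZ, SSZ)))
  [11] S(S(add(SSZ, mul(Z, SSZ))))
  [12] S(S(S(add(SZ, mul(Z, SSZ)))))
  [13] S(S(S(S(add(Z, mul(Z, SSZ))))))
  [14] S(S(S(S(mul(Z, SSZ)))))
  [15] S^4(Z)

Answer: normal form = S^4(Z)  (in 15 steps)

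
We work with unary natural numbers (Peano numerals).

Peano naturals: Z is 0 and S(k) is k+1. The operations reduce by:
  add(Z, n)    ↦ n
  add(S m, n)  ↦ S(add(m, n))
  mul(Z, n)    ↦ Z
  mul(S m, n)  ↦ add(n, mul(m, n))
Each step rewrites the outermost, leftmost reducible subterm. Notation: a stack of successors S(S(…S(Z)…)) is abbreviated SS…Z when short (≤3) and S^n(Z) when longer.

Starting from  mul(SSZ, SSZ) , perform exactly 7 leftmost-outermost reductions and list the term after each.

  start: mul(SSZ, SSZ)
  →1  add(SSZ, mul(SZ, SSZ))
  →2  S(add(SZ, mul(SZ, SSZ)))
  →3  S(S(add(Z, mul(SZ, SSZ))))
  →4  S(S(mul(SZ, SSZ)))
  →5  S(S(add(SSZ, mul(Z, SSZ))))
  →6  S(S(S(add(SZ, mul(Z, SSZ)))))
  →7  S(S(S(S(add(Z, mul(Z, SSZ))))))

Answer: after 7 steps: S(S(S(S(add(Z, mul(Z, SSZ))))))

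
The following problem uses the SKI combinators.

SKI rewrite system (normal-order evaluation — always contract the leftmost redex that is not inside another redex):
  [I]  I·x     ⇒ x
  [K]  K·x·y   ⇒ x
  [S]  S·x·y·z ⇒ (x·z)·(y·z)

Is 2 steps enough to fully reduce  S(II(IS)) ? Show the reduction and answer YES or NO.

Answer: NO — after 2 steps the term is S(IS), not yet normal

Working:
  start: S(II(IS))
  [1] S(I(IS))
  [2] S(IS)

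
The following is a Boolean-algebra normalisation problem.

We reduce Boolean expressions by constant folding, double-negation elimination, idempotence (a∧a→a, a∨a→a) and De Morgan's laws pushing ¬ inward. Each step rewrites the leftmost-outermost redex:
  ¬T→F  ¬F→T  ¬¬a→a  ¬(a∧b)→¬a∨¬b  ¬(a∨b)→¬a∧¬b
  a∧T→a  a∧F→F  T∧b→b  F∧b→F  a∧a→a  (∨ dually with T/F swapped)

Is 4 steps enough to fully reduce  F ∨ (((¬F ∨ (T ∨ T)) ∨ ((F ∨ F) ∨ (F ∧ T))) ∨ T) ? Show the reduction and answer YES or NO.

Answer: YES — reaches normal form T in 2 ≤ 4 steps

Derivation:
  start: F ∨ (((¬F ∨ (T ∨ T)) ∨ ((F ∨ F) ∨ (F ∧ T))) ∨ T)
  →1  ((¬F ∨ (T ∨ T)) ∨ ((F ∨ F) ∨ (F ∧ T))) ∨ T
  →2  T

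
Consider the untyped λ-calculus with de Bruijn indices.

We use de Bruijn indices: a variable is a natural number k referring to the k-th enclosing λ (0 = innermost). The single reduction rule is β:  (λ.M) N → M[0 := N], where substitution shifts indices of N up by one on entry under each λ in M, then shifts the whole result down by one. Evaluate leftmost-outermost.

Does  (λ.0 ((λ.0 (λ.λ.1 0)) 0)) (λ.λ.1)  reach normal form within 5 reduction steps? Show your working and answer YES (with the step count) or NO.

  start: (λ.0 ((λ.0 (λ.λ.1 0)) 0)) (λ.λ.1)
  →1  (λ.λ.1) ((λ.0 (λ.λ.1 0)) (λ.λ.1))
  →2  λ.(λ.0 (λ.λ.1 0)) (λ.λ.1)
  →3  λ.(λ.λ.1) (λ.λ.1 0)
  →4  λ.λ.λ.λ.1 0

Answer: YES — reaches normal form λ.λ.λ.λ.1 0 in 4 ≤ 5 steps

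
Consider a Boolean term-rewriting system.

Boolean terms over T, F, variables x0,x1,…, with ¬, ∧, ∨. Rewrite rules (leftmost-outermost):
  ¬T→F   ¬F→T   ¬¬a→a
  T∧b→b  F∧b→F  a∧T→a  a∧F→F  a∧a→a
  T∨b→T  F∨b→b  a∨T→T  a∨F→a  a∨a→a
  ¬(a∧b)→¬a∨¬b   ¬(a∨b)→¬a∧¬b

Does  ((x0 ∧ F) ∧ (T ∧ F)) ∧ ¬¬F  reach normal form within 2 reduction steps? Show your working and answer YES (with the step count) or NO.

Answer: NO — after 2 steps the term is F ∧ ¬¬F, not yet normal

Derivation:
  start: ((x0 ∧ F) ∧ (T ∧ F)) ∧ ¬¬F
  [1] (F ∧ (T ∧ F)) ∧ ¬¬F
  [2] F ∧ ¬¬F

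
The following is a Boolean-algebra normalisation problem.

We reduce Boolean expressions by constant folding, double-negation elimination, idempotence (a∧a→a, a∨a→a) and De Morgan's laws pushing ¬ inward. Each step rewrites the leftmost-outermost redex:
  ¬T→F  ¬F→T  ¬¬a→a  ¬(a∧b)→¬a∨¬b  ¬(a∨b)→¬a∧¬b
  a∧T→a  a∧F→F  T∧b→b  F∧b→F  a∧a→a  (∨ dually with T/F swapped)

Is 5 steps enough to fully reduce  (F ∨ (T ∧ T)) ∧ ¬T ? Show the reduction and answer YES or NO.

  start: (F ∨ (T ∧ T)) ∧ ¬T
  step 1: (T ∧ T) ∧ ¬T
  step 2: T ∧ ¬T
  step 3: ¬T
  step 4: F

Answer: YES — reaches normal form F in 4 ≤ 5 steps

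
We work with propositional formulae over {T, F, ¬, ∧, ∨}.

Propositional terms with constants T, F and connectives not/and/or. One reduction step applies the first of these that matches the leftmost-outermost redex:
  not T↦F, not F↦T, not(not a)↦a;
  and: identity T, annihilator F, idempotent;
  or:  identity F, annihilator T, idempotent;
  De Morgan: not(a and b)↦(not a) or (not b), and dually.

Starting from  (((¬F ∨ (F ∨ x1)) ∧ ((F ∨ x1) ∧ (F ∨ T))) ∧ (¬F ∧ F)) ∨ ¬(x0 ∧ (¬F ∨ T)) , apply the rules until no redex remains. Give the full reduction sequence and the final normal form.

Answer: normal form = ¬x0  (in 14 steps)

Working:
  start: (((¬F ∨ (F ∨ x1)) ∧ ((F ∨ x1) ∧ (F ∨ T))) ∧ (¬F ∧ F)) ∨ ¬(x0 ∧ (¬F ∨ T))
  [1] (((T ∨ (F ∨ x1)) ∧ ((F ∨ x1) ∧ (F ∨ T))) ∧ (¬F ∧ F)) ∨ ¬(x0 ∧ (¬F ∨ T))
  [2] ((T ∧ ((F ∨ x1) ∧ (F ∨ T))) ∧ (¬F ∧ F)) ∨ ¬(x0 ∧ (¬F ∨ T))
  [3] (((F ∨ x1) ∧ (F ∨ T)) ∧ (¬F ∧ F)) ∨ ¬(x0 ∧ (¬F ∨ T))
  [4] ((x1 ∧ (F ∨ T)) ∧ (¬F ∧ F)) ∨ ¬(x0 ∧ (¬F ∨ T))
  [5] ((x1 ∧ T) ∧ (¬F ∧ F)) ∨ ¬(x0 ∧ (¬F ∨ T))
  [6] (x1 ∧ (¬F ∧ F)) ∨ ¬(x0 ∧ (¬F ∨ T))
  [7] (x1 ∧ F) ∨ ¬(x0 ∧ (¬F ∨ T))
  [8] F ∨ ¬(x0 ∧ (¬F ∨ T))
  [9] ¬(x0 ∧ (¬F ∨ T))
  [10] ¬x0 ∨ ¬(¬F ∨ T)
  [11] ¬x0 ∨ (¬¬F ∧ ¬T)
  [12] ¬x0 ∨ (F ∧ ¬T)
  [13] ¬x0 ∨ F
  [14] ¬x0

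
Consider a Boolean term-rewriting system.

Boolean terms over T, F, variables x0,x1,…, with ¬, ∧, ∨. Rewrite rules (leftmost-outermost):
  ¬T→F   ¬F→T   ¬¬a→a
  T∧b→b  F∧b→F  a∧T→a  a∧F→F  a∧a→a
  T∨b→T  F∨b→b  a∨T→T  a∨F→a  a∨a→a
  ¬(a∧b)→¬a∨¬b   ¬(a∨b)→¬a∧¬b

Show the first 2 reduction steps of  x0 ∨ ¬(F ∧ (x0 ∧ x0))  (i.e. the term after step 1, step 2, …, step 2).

Answer: after 2 steps: x0 ∨ (T ∨ ¬(x0 ∧ x0))

Derivation:
  start: x0 ∨ ¬(F ∧ (x0 ∧ x0))
  →1  x0 ∨ (¬F ∨ ¬(x0 ∧ x0))
  →2  x0 ∨ (T ∨ ¬(x0 ∧ x0))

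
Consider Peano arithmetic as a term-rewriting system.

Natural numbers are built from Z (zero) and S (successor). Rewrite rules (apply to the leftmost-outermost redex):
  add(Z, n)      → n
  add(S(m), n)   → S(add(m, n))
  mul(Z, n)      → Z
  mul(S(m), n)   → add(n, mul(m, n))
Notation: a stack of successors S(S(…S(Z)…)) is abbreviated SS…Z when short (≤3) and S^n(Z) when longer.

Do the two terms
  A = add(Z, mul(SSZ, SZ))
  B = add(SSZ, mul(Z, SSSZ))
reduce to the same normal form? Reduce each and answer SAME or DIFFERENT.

Answer: SAME — A ⇓ SSZ, B ⇓ SSZ

Reduction:
Term A:
  start: add(Z, mul(SSZ, SZ))
  [1] mul(SSZ, SZ)
  [2] add(SZ, mul(SZ, SZ))
  [3] S(add(Z, mul(SZ, SZ)))
  [4] S(mul(SZ, SZ))
  [5] S(add(SZ, mul(Z, SZ)))
  [6] S(S(add(Z, mul(Z, SZ))))
  [7] S(S(mul(Z, SZ)))
  [8] SSZ

Term B:
  start: add(SSZ, mul(Z, SSSZ))
  [1] S(add(SZ, mul(Z, SSSZ)))
  [2] S(S(add(Z, mul(Z, SSSZ))))
  [3] S(S(mul(Z, SSSZ)))
  [4] SSZ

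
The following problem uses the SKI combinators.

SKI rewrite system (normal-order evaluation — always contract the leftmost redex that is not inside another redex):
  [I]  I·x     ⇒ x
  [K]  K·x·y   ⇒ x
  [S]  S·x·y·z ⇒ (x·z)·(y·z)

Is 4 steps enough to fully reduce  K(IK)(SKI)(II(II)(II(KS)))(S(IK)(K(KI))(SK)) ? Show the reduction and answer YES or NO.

Answer: NO — after 4 steps the term is I(II)(II(KS)), not yet normal

Working:
  start: K(IK)(SKI)(II(II)(II(KS)))(S(IK)(K(KI))(SK))
  [1] IK(II(II)(II(KS)))(S(IK)(K(KI))(SK))
  [2] K(II(II)(II(KS)))(S(IK)(K(KI))(SK))
  [3] II(II)(II(KS))
  [4] I(II)(II(KS))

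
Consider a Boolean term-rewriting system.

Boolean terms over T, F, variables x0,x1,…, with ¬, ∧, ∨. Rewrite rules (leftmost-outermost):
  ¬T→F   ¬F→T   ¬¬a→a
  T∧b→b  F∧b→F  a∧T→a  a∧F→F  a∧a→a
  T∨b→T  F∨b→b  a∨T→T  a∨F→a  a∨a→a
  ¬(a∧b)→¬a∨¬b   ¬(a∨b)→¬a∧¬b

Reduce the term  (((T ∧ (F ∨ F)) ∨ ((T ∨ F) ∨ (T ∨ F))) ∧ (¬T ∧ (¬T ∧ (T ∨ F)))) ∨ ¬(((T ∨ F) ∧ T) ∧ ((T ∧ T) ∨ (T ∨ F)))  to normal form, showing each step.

  start: (((T ∧ (F ∨ F)) ∨ ((T ∨ F) ∨ (T ∨ F))) ∧ (¬T ∧ (¬T ∧ (T ∨ F)))) ∨ ¬(((T ∨ F) ∧ T) ∧ ((T ∧ T) ∨ (T ∨ F)))
  [1] (((F ∨ F) ∨ ((T ∨ F) ∨ (T ∨ F))) ∧ (¬T ∧ (¬T ∧ (T ∨ F)))) ∨ ¬(((T ∨ F) ∧ T) ∧ ((T ∧ T) ∨ (T ∨ F)))
  [2] ((F ∨ ((T ∨ F) ∨ (T ∨ F))) ∧ (¬T ∧ (¬T ∧ (T ∨ F)))) ∨ ¬(((T ∨ F) ∧ T) ∧ ((T ∧ T) ∨ (T ∨ F)))
  [3] (((T ∨ F) ∨ (T ∨ F)) ∧ (¬T ∧ (¬T ∧ (T ∨ F)))) ∨ ¬(((T ∨ F) ∧ T) ∧ ((T ∧ T) ∨ (T ∨ F)))
  [4] ((T ∨ F) ∧ (¬T ∧ (¬T ∧ (T ∨ F)))) ∨ ¬(((T ∨ F) ∧ T) ∧ ((T ∧ T) ∨ (T ∨ F)))
  [5] (T ∧ (¬T ∧ (¬T ∧ (T ∨ F)))) ∨ ¬(((T ∨ F) ∧ T) ∧ ((T ∧ T) ∨ (T ∨ F)))
  [6] (¬T ∧ (¬T ∧ (T ∨ F))) ∨ ¬(((T ∨ F) ∧ T) ∧ ((T ∧ T) ∨ (T ∨ F)))
  [7] (F ∧ (¬T ∧ (T ∨ F))) ∨ ¬(((T ∨ F) ∧ T) ∧ ((T ∧ T) ∨ (T ∨ F)))
  [8] F ∨ ¬(((T ∨ F) ∧ T) ∧ ((T ∧ T) ∨ (T ∨ F)))
  [9] ¬(((T ∨ F) ∧ T) ∧ ((T ∧ T) ∨ (T ∨ F)))
  [10] ¬((T ∨ F) ∧ T) ∨ ¬((T ∧ T) ∨ (T ∨ F))
  [11] (¬(T ∨ F) ∨ ¬T) ∨ ¬((T ∧ T) ∨ (T ∨ F))
  [12] ((¬T ∧ ¬F) ∨ ¬T) ∨ ¬((T ∧ T) ∨ (T ∨ F))
  [13] ((F ∧ ¬F) ∨ ¬T) ∨ ¬((T ∧ T) ∨ (T ∨ F))
  [14] (F ∨ ¬T) ∨ ¬((T ∧ T) ∨ (T ∨ F))
  [15] ¬T ∨ ¬((T ∧ T) ∨ (T ∨ F))
  [16] F ∨ ¬((T ∧ T) ∨ (T ∨ F))
  [17] ¬((T ∧ T) ∨ (T ∨ F))
  [18] ¬(T ∧ T) ∧ ¬(T ∨ F)
  [19] (¬T ∨ ¬T) ∧ ¬(T ∨ F)
  [20] ¬T ∧ ¬(T ∨ F)
  [21] F ∧ ¬(T ∨ F)
  [22] F

Answer: normal form = F  (in 22 steps)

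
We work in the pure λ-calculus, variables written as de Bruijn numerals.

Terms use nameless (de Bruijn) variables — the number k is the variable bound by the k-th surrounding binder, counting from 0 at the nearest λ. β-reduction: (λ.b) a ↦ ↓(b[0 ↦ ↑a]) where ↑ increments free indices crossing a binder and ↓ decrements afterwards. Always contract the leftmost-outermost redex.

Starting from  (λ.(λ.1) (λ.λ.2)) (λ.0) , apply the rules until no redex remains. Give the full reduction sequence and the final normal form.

Answer: normal form = λ.0  (in 2 steps)

Derivation:
  start: (λ.(λ.1) (λ.λ.2)) (λ.0)
  [1] (λ.λ.0) (λ.λ.λ.0)
  [2] λ.0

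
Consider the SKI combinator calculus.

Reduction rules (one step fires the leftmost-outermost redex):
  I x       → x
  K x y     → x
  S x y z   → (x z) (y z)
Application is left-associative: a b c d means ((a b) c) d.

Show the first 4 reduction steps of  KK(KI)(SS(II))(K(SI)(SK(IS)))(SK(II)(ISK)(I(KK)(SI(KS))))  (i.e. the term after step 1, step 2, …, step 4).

Answer: after 4 steps: S(K(ISK)(II(ISK))(I(KK)(SI(KS))))(II(SK(II)(ISK)(I(KK)(SI(KS)))))

Derivation:
  start: KK(KI)(SS(II))(K(SI)(SK(IS)))(SK(II)(ISK)(I(KK)(SI(KS))))
  [1] K(SS(II))(K(SI)(SK(IS)))(SK(II)(ISK)(I(KK)(SI(KS))))
  [2] SS(II)(SK(II)(ISK)(I(KK)(SI(KS))))
  [3] S(SK(II)(ISK)(I(KK)(SI(KS))))(II(SK(II)(ISK)(I(KK)(SI(KS)))))
  [4] S(K(ISK)(II(ISK))(I(KK)(SI(KS))))(II(SK(II)(ISK)(I(KK)(SI(KS)))))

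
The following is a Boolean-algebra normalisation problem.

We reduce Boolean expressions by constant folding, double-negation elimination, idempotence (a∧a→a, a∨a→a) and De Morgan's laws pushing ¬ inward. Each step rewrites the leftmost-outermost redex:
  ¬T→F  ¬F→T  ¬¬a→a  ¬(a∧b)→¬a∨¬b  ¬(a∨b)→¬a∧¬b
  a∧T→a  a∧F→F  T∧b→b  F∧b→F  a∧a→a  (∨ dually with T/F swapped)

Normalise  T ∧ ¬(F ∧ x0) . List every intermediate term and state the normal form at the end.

Answer: normal form = T  (in 4 steps)

Reduction:
  start: T ∧ ¬(F ∧ x0)
  [1] ¬(F ∧ x0)
  [2] ¬F ∨ ¬x0
  [3] T ∨ ¬x0
  [4] T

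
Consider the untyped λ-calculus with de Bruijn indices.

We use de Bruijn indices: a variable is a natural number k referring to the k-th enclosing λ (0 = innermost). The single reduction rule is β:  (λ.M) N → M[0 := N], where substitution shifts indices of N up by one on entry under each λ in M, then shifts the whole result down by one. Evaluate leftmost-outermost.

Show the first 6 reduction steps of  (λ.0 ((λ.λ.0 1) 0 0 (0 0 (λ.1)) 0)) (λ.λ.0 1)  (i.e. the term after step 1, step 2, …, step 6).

  start: (λ.0 ((λ.λ.0 1) 0 0 (0 0 (λ.1)) 0)) (λ.λ.0 1)
  step 1: (λ.λ.0 1) ((λ.λ.0 1) (λ.λ.0 1) (λ.λ.0 1) ((λ.λ.0 1) (λ.λ.0 1) (λ.λ.λ.0 1)) (λ.λ.0 1))
  step 2: λ.0 ((λ.λ.0 1) (λ.λ.0 1) (λ.λ.0 1) ((λ.λ.0 1) (λ.λ.0 1) (λ.λ.λ.0 1)) (λ.λ.0 1))
  step 3: λ.0 ((λ.0 (λ.λ.0 1)) (λ.λ.0 1) ((λ.λ.0 1) (λ.λ.0 1) (λ.λ.λ.0 1)) (λ.λ.0 1))
  step 4: λ.0 ((λ.λ.0 1) (λ.λ.0 1) ((λ.λ.0 1) (λ.λ.0 1) (λ.λ.λ.0 1)) (λ.λ.0 1))
  step 5: λ.0 ((λ.0 (λ.λ.0 1)) ((λ.λ.0 1) (λ.λ.0 1) (λ.λ.λ.0 1)) (λ.λ.0 1))
  step 6: λ.0 ((λ.λ.0 1) (λ.λ.0 1) (λ.λ.λ.0 1) (λ.λ.0 1) (λ.λ.0 1))

Answer: after 6 steps: λ.0 ((λ.λ.0 1) (λ.λ.0 1) (λ.λ.λ.0 1) (λ.λ.0 1) (λ.λ.0 1))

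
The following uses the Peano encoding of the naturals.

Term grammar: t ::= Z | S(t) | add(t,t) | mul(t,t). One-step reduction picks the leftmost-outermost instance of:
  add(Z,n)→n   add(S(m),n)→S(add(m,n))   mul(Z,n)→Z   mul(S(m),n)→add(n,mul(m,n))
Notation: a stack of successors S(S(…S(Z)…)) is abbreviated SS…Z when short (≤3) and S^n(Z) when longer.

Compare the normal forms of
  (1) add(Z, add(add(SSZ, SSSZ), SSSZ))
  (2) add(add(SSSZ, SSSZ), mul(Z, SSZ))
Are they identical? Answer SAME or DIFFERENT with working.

Term A:
  start: add(Z, add(add(SSZ, SSSZ), SSSZ))
  →1  add(add(SSZ, SSSZ), SSSZ)
  →2  add(S(add(SZ, SSSZ)), SSSZ)
  →3  S(add(add(SZ, SSSZ), SSSZ))
  →4  S(add(S(add(Z, SSSZ)), SSSZ))
  →5  S(S(add(add(Z, SSSZ), SSSZ)))
  →6  S(S(add(SSSZ, SSSZ)))
  →7  S(S(S(add(SSZ, SSSZ))))
  →8  S(S(S(S(add(SZ, SSSZ)))))
  →9  S(S(S(S(S(add(Z, SSSZ))))))
  →10  S^8(Z)

Term B:
  start: add(add(SSSZ, SSSZ), mul(Z, SSZ))
  →1  add(S(add(SSZ, SSSZ)), mul(Z, SSZ))
  →2  S(add(add(SSZ, SSSZ), mul(Z, SSZ)))
  →3  S(add(S(add(SZ, SSSZ)), mul(Z, SSZ)))
  →4  S(S(add(add(SZ, SSSZ), mul(Z, SSZ))))
  →5  S(S(add(S(add(Z, SSSZ)), mul(Z, SSZ))))
  →6  S(S(S(add(add(Z, SSSZ), mul(Z, SSZ)))))
  →7  S(S(S(add(SSSZ, mul(Z, SSZ)))))
  →8  S(S(S(S(add(SSZ, mul(Z, SSZ))))))
  →9  S(S(S(S(S(add(SZ, mul(Z, SSZ)))))))
  →10  S(S(S(S(S(S(add(Z, mul(Z, SSZ))))))))
  →11  S(S(S(S(S(S(mul(Z, SSZ)))))))
  →12  S^6(Z)

Answer: DIFFERENT — A ⇓ S^8(Z), B ⇓ S^6(Z)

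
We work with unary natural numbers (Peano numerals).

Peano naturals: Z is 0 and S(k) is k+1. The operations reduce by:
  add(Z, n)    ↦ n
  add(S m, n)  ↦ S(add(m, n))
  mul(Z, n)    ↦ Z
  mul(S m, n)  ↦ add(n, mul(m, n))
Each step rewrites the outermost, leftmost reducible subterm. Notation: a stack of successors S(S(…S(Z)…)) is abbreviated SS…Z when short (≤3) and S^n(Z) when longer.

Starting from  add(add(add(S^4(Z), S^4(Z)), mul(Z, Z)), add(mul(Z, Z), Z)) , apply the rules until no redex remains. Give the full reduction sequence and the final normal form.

  start: add(add(add(S^4(Z), S^4(Z)), mul(Z, Z)), add(mul(Z, Z), Z))
  →1  add(add(S(add(SSSZ, S^4(Z))), mul(Z, Z)), add(mul(Z, Z), Z))
  →2  add(S(add(add(SSSZ, S^4(Z)), mul(Z, Z))), add(mul(Z, Z), Z))
  →3  S(add(add(add(SSSZ, S^4(Z)), mul(Z, Z)), add(mul(Z, Z), Z)))
  →4  S(add(add(S(add(SSZ, S^4(Z))), mul(Z, Z)), add(mul(Z, Z), Z)))
  →5  S(add(S(add(add(SSZ, S^4(Z)), mul(Z, Z))), add(mul(Z, Z), Z)))
  →6  S(S(add(add(add(SSZ, S^4(Z)), mul(Z, Z)), add(mul(Z, Z), Z))))
  →7  S(S(add(add(S(add(SZ, S^4(Z))), mul(Z, Z)), add(mul(Z, Z), Z))))
  →8  S(S(add(S(add(add(SZ, S^4(Z)), mul(Z, Z))), add(mul(Z, Z), Z))))
  →9  S(S(S(add(add(add(SZ, S^4(Z)), mul(Z, Z)), add(mul(Z, Z), Z)))))
  →10  S(S(S(add(add(S(add(Z, S^4(Z))), mul(Z, Z)), add(mul(Z, Z), Z)))))
  →11  S(S(S(add(S(add(add(Z, S^4(Z)), mul(Z, Z))), add(mul(Z, Z), Z)))))
  →12  S(S(S(S(add(add(add(Z, S^4(Z)), mul(Z, Z)), add(mul(Z, Z), Z))))))
  →13  S(S(S(S(add(add(S^4(Z), mul(Z, Z)), add(mul(Z, Z), Z))))))
  →14  S(S(S(S(add(S(add(SSSZ, mul(Z, Z))), add(mul(Z, Z), Z))))))
  →15  S(S(S(S(S(add(add(SSSZ, mul(Z, Z)), add(mul(Z, Z), Z)))))))
  →16  S(S(S(S(S(add(S(add(SSZ, mul(Z, Z))), add(mul(Z, Z), Z)))))))
  →17  S(S(S(S(S(S(add(add(SSZ, mul(Z, Z)), add(mul(Z, Z), Z))))))))
  →18  S(S(S(S(S(S(add(S(add(SZ, mul(Z, Z))), add(mul(Z, Z), Z))))))))
  →19  S(S(S(S(S(S(S(add(add(SZ, mul(Z, Z)), add(mul(Z, Z), Z)))))))))
  →20  S(S(S(S(S(S(S(add(S(add(Z, mul(Z, Z))), add(mul(Z, Z), Z)))))))))
  →21  S(S(S(S(S(S(S(S(add(add(Z, mul(Z, Z)), add(mul(Z, Z), Z))))))))))
  →22  S(S(S(S(S(S(S(S(add(mul(Z, Z), add(mul(Z, Z), Z))))))))))
  →23  S(S(S(S(S(S(S(S(add(Z, add(mul(Z, Z), Z))))))))))
  →24  S(S(S(S(S(S(S(S(add(mul(Z, Z), Z)))))))))
  →25  S(S(S(S(S(S(S(S(add(Z, Z)))))))))
  →26  S^8(Z)

Answer: normal form = S^8(Z)  (in 26 steps)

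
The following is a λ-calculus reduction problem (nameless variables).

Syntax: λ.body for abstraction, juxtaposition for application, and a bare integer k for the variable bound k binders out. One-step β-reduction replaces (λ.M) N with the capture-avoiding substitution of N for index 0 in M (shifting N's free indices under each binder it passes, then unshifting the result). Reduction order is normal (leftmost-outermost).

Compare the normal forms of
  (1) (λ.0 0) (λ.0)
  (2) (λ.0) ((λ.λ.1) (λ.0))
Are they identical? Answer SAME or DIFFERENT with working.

Answer: DIFFERENT — A ⇓ λ.0, B ⇓ λ.λ.0

Derivation:
Term A:
  start: (λ.0 0) (λ.0)
  [1] (λ.0) (λ.0)
  [2] λ.0

Term B:
  start: (λ.0) ((λ.λ.1) (λ.0))
  [1] (λ.λ.1) (λ.0)
  [2] λ.λ.0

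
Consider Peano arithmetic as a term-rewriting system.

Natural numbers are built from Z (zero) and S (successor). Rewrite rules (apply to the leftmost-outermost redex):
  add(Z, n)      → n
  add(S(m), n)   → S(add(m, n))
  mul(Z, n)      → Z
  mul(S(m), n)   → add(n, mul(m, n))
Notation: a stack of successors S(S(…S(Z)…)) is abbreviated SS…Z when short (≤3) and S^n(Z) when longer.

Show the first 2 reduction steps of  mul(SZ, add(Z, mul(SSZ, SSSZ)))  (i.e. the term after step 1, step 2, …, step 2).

  start: mul(SZ, add(Z, mul(SSZ, SSSZ)))
  →1  add(add(Z, mul(SSZ, SSSZ)), mul(Z, add(Z, mul(SSZ, SSSZ))))
  →2  add(mul(SSZ, SSSZ), mul(Z, add(Z, mul(SSZ, SSSZ))))

Answer: after 2 steps: add(mul(SSZ, SSSZ), mul(Z, add(Z, mul(SSZ, SSSZ))))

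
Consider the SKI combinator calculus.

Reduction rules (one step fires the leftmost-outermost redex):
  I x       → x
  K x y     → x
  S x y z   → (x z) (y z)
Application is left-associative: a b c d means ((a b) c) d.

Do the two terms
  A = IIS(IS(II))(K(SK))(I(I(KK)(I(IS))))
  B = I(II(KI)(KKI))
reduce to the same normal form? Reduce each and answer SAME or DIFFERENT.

Term A:
  start: IIS(IS(II))(K(SK))(I(I(KK)(I(IS))))
  [1] IS(IS(II))(K(SK))(I(I(KK)(I(IS))))
  [2] S(IS(II))(K(SK))(I(I(KK)(I(IS))))
  [3] IS(II)(I(I(KK)(I(IS))))(K(SK)(I(I(KK)(I(IS)))))
  [4] S(II)(I(I(KK)(I(IS))))(K(SK)(I(I(KK)(I(IS)))))
  [5] II(K(SK)(I(I(KK)(I(IS)))))(I(I(KK)(I(IS)))(K(SK)(I(I(KK)(I(IS))))))
  [6] I(K(SK)(I(I(KK)(I(IS)))))(I(I(KK)(I(IS)))(K(SK)(I(I(KK)(I(IS))))))
  [7] K(SK)(I(I(KK)(I(IS))))(I(I(KK)(I(IS)))(K(SK)(I(I(KK)(I(IS))))))
  [8] SK(I(I(KK)(I(IS)))(K(SK)(I(I(KK)(I(IS))))))
  [9] SK(I(KK)(I(IS))(K(SK)(I(I(KK)(I(IS))))))
  [10] SK(KK(I(IS))(K(SK)(I(I(KK)(I(IS))))))
  [11] SK(K(K(SK)(I(I(KK)(I(IS))))))
  [12] SK(K(SK))

Term B:
  start: I(II(KI)(KKI))
  [1] II(KI)(KKI)
  [2] I(KI)(KKI)
  [3] KI(KKI)
  [4] I

Answer: DIFFERENT — A ⇓ SK(K(SK)), B ⇓ I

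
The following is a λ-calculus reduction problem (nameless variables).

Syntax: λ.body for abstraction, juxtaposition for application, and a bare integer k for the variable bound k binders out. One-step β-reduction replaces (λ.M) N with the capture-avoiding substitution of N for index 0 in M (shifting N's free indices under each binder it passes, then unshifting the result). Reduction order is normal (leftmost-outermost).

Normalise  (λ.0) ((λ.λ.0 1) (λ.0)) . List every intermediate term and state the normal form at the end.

  start: (λ.0) ((λ.λ.0 1) (λ.0))
  step 1: (λ.λ.0 1) (λ.0)
  step 2: λ.0 (λ.0)

Answer: normal form = λ.0 (λ.0)  (in 2 steps)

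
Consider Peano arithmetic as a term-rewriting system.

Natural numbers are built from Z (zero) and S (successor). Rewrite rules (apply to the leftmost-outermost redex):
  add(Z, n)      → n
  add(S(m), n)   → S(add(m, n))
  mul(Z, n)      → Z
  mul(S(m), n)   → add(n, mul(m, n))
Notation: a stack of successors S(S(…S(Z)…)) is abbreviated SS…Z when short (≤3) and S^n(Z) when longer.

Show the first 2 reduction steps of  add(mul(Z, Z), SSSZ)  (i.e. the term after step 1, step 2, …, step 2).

Answer: after 2 steps: SSSZ

Reduction:
  start: add(mul(Z, Z), SSSZ)
  [1] add(Z, SSSZ)
  [2] SSSZ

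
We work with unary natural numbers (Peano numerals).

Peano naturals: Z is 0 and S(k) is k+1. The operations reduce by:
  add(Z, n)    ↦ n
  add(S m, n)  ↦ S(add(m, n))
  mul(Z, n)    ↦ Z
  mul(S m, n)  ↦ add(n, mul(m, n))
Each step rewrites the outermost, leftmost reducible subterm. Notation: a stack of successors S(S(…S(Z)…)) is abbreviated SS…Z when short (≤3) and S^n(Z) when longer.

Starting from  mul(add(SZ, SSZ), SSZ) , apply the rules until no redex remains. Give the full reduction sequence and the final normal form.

  start: mul(add(SZ, SSZ), SSZ)
  step 1: mul(S(add(Z, SSZ)), SSZ)
  step 2: add(SSZ, mul(add(Z, SSZ), SSZ))
  step 3: S(add(SZ, mul(add(Z, SSZ), SSZ)))
  step 4: S(S(add(Z, mul(add(Z, SSZ), SSZ))))
  step 5: S(S(mul(add(Z, SSZ), SSZ)))
  step 6: S(S(mul(SSZ, SSZ)))
  step 7: S(S(add(SSZ, mul(SZ, SSZ))))
  step 8: S(S(S(add(SZ, mul(SZ, SSZ)))))
  step 9: S(S(S(S(add(Z, mul(SZ, SSZ))))))
  step 10: S(S(S(S(mul(SZ, SSZ)))))
  step 11: S(S(S(S(add(SSZ, mul(Z, SSZ))))))
  step 12: S(S(S(S(S(add(SZ, mul(Z, SSZ)))))))
  step 13: S(S(S(S(S(S(add(Z, mul(Z, SSZ))))))))
  step 14: S(S(S(S(S(S(mul(Z, SSZ)))))))
  step 15: S^6(Z)

Answer: normal form = S^6(Z)  (in 15 steps)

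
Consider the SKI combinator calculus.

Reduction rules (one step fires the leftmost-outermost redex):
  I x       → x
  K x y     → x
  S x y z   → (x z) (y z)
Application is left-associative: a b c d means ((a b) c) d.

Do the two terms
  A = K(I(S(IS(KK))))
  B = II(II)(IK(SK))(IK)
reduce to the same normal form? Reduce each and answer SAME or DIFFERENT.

Answer: DIFFERENT — A ⇓ K(S(S(KK))), B ⇓ SK

Working:
Term A:
  start: K(I(S(IS(KK))))
  [1] K(S(IS(KK)))
  [2] K(S(S(KK)))

Term B:
  start: II(II)(IK(SK))(IK)
  [1] I(II)(IK(SK))(IK)
  [2] II(IK(SK))(IK)
  [3] I(IK(SK))(IK)
  [4] IK(SK)(IK)
  [5] K(SK)(IK)
  [6] SK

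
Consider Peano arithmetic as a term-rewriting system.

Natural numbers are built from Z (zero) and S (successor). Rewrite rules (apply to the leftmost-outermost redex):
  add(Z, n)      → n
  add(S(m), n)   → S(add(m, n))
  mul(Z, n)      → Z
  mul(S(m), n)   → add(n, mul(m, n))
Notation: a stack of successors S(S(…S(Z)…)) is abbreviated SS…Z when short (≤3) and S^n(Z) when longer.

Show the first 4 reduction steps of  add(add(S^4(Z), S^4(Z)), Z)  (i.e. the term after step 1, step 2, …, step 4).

  start: add(add(S^4(Z), S^4(Z)), Z)
  step 1: add(S(add(SSSZ, S^4(Z))), Z)
  step 2: S(add(add(SSSZ, S^4(Z)), Z))
  step 3: S(add(S(add(SSZ, S^4(Z))), Z))
  step 4: S(S(add(add(SSZ, S^4(Z)), Z)))

Answer: after 4 steps: S(S(add(add(SSZ, S^4(Z)), Z)))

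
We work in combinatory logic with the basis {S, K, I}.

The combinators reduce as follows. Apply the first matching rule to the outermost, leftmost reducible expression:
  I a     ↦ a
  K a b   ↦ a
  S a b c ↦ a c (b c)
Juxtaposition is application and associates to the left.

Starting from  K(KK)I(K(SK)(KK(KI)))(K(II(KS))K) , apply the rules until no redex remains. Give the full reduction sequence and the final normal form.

  start: K(KK)I(K(SK)(KK(KI)))(K(II(KS))K)
  →1  KK(K(SK)(KK(KI)))(K(II(KS))K)
  →2  K(K(II(KS))K)
  →3  K(II(KS))
  →4  K(I(KS))
  →5  K(KS)

Answer: normal form = K(KS)  (in 5 steps)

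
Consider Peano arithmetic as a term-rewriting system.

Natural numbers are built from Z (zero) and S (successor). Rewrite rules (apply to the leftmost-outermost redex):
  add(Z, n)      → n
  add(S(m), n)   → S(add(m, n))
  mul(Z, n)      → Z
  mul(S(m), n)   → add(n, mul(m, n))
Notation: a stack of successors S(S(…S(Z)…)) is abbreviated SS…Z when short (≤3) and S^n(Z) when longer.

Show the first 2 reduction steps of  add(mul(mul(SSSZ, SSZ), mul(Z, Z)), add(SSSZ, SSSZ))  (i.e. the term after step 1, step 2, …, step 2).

  start: add(mul(mul(SSSZ, SSZ), mul(Z, Z)), add(SSSZ, SSSZ))
  step 1: add(mul(add(SSZ, mul(SSZ, SSZ)), mul(Z, Z)), add(SSSZ, SSSZ))
  step 2: add(mul(S(add(SZ, mul(SSZ, SSZ))), mul(Z, Z)), add(SSSZ, SSSZ))

Answer: after 2 steps: add(mul(S(add(SZ, mul(SSZ, SSZ))), mul(Z, Z)), add(SSSZ, SSSZ))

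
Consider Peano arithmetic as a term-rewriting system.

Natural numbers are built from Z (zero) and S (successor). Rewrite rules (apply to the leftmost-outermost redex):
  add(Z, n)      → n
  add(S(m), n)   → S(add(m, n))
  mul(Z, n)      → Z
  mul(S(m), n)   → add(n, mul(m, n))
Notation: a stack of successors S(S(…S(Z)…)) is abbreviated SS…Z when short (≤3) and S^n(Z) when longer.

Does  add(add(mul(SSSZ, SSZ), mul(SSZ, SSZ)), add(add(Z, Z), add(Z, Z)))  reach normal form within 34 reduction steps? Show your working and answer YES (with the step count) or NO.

  start: add(add(mul(SSSZ, SSZ), mul(SSZ, SSZ)), add(add(Z, Z), add(Z, Z)))
  step 1: add(add(add(SSZ, mul(SSZ, SSZ)), mul(SSZ, SSZ)), add(add(Z, Z), add(Z, Z)))
  step 2: add(add(S(add(SZ, mul(SSZ, SSZ))), mul(SSZ, SSZ)), add(add(Z, Z), add(Z, Z)))
  step 3: add(S(add(add(SZ, mul(SSZ, SSZ)), mul(SSZ, SSZ))), add(add(Z, Z), add(Z, Z)))
  step 4: S(add(add(add(SZ, mul(SSZ, SSZ)), mul(SSZ, SSZ)), add(add(Z, Z), add(Z, Z))))
  step 5: S(add(add(S(add(Z, mul(SSZ, SSZ))), mul(SSZ, SSZ)), add(add(Z, Z), add(Z, Z))))
  step 6: S(add(S(add(add(Z, mul(SSZ, SSZ)), mul(SSZ, SSZ))), add(add(Z, Z), add(Z, Z))))
  step 7: S(S(add(add(add(Z, mul(SSZ, SSZ)), mul(SSZ, SSZ)), add(add(Z, Z), add(Z, Z)))))
  step 8: S(S(add(add(mul(SSZ, SSZ), mul(SSZ, SSZ)), add(add(Z, Z), add(Z, Z)))))
  step 9: S(S(add(add(add(SSZ, mul(SZ, SSZ)), mul(SSZ, SSZ)), add(add(Z, Z), add(Z, Z)))))
  step 10: S(S(add(add(S(add(SZ, mul(SZ, SSZ))), mul(SSZ, SSZ)), add(add(Z, Z), add(Z, Z)))))
  step 11: S(S(add(S(add(add(SZ, mul(SZ, SSZ)), mul(SSZ, SSZ))), add(add(Z, Z), add(Z, Z)))))
  step 12: S(S(S(add(add(add(SZ, mul(SZ, SSZ)), mul(SSZ, SSZ)), add(add(Z, Z), add(Z, Z))))))
  step 13: S(S(S(add(add(S(add(Z, mul(SZ, SSZ))), mul(SSZ, SSZ)), add(add(Z, Z), add(Z, Z))))))
  step 14: S(S(S(add(S(add(add(Z, mul(SZ, SSZ)), mul(SSZ, SSZ))), add(add(Z, Z), add(Z, Z))))))
  step 15: S(S(S(S(add(add(add(Z, mul(SZ, SSZ)), mul(SSZ, SSZ)), add(add(Z, Z), add(Z, Z)))))))
  step 16: S(S(S(S(add(add(mul(SZ, SSZ), mul(SSZ, SSZ)), add(add(Z, Z), add(Z, Z)))))))
  step 17: S(S(S(S(add(add(add(SSZ, mul(Z, SSZ)), mul(SSZ, SSZ)), add(add(Z, Z), add(Z, Z)))))))
  step 18: S(S(S(S(add(add(S(add(SZ, mul(Z, SSZ))), mul(SSZ, SSZ)), add(add(Z, Z), add(Z, Z)))))))
  step 19: S(S(S(S(add(S(add(add(SZ, mul(Z, SSZ)), mul(SSZ, SSZ))), add(add(Z, Z), add(Z, Z)))))))
  step 20: S(S(S(S(S(add(add(add(SZ, mul(Z, SSZ)), mul(SSZ, SSZ)), add(add(Z, Z), add(Z, Z))))))))
  step 21: S(S(S(S(S(add(add(S(add(Z, mul(Z, SSZ))), mul(SSZ, SSZ)), add(add(Z, Z), add(Z, Z))))))))
  step 22: S(S(S(S(S(add(S(add(add(Z, mul(Z, SSZ)), mul(SSZ, SSZ))), add(add(Z, Z), add(Z, Z))))))))
  step 23: S(S(S(S(S(S(add(add(add(Z, mul(Z, SSZ)), mul(SSZ, SSZ)), add(add(Z, Z), add(Z, Z)))))))))
  step 24: S(S(S(S(S(S(add(add(mul(Z, SSZ), mul(SSZ, SSZ)), add(add(Z, Z), add(Z, Z)))))))))
  step 25: S(S(S(S(S(S(add(add(Z, mul(SSZ, SSZ)), add(add(Z, Z), add(Z, Z)))))))))
  step 26: S(S(S(S(S(S(add(mul(SSZ, SSZ), add(add(Z, Z), add(Z, Z)))))))))
  step 27: S(S(S(S(S(S(add(add(SSZ, mul(SZ, SSZ)), add(add(Z, Z), add(Z, Z)))))))))
  step 28: S(S(S(S(S(S(add(S(add(SZ, mul(SZ, SSZ))), add(add(Z, Z), add(Z, Z)))))))))
  step 29: S(S(S(S(S(S(S(add(add(SZ, mul(SZ, SSZ)), add(add(Z, Z), add(Z, Z))))))))))
  step 30: S(S(S(S(S(S(S(add(S(add(Z, mul(SZ, SSZ))), add(add(Z, Z), add(Z, Z))))))))))
  step 31: S(S(S(S(S(S(S(S(add(add(Z, mul(SZ, SSZ)), add(add(Z, Z), add(Z, Z)))))))))))
  step 32: S(S(S(S(S(S(S(S(add(mul(SZ, SSZ), add(add(Z, Z), add(Z, Z)))))))))))
  step 33: S(S(S(S(S(S(S(S(add(add(SSZ, mul(Z, SSZ)), add(add(Z, Z), add(Z, Z)))))))))))
  step 34: S(S(S(S(S(S(S(S(add(S(add(SZ, mul(Z, SSZ))), add(add(Z, Z), add(Z, Z)))))))))))

Answer: NO — after 34 steps the term is S(S(S(S(S(S(S(S(add(S(add(SZ, mul(Z, SSZ))), add(add(Z, Z), add(Z, Z))))))))))), not yet normal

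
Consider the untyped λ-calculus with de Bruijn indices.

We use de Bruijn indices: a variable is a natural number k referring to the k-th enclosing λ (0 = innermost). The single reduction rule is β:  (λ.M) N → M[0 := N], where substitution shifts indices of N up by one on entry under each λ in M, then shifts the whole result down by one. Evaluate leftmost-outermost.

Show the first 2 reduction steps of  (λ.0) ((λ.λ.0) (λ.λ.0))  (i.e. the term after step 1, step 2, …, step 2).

  start: (λ.0) ((λ.λ.0) (λ.λ.0))
  →1  (λ.λ.0) (λ.λ.0)
  →2  λ.0

Answer: after 2 steps: λ.0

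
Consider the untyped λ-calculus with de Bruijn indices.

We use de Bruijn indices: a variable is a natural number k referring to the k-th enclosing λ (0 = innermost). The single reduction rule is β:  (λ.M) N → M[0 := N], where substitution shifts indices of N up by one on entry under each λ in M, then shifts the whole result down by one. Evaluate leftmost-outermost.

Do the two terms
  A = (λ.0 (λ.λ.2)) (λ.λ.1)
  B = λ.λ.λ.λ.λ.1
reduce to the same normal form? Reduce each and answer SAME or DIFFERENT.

Answer: SAME — A ⇓ λ.λ.λ.λ.λ.1, B ⇓ λ.λ.λ.λ.λ.1

Derivation:
Term A:
  start: (λ.0 (λ.λ.2)) (λ.λ.1)
  →1  (λ.λ.1) (λ.λ.λ.λ.1)
  →2  λ.λ.λ.λ.λ.1

Term B:
  start: λ.λ.λ.λ.λ.1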